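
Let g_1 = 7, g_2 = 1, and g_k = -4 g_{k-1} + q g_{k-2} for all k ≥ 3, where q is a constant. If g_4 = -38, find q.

2

g_3 = -4 + 7q
g_4 = 16 - 27q
So 16 - 27q = -38, giving q = 2.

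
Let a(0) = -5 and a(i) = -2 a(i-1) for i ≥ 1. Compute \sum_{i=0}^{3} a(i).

25

a(1) = -2*(-5) = 10
a(2) = -2*10 = -20
a(3) = -2*(-20) = 40
Sum = (-5) + 10 + (-20) + 40 = 25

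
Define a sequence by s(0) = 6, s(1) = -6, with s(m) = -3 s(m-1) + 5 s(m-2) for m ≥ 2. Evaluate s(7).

s(2) = -3·(-6) + 5·6 = 48
s(3) = -3·48 + 5·(-6) = -174
s(4) = -3·(-174) + 5·48 = 762
s(5) = -3·762 + 5·(-174) = -3156
s(6) = -3·(-3156) + 5·762 = 13278
s(7) = -3·13278 + 5·(-3156) = -55614

-55614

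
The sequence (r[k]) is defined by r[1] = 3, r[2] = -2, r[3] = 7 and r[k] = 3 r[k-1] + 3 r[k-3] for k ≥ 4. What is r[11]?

104922

r[4] = 3(7) + 3(3) = 30
r[5] = 3(30) + 3(-2) = 84
r[6] = 3(84) + 3(7) = 273
r[7] = 3(273) + 3(30) = 909
r[8] = 3(909) + 3(84) = 2979
r[9] = 3(2979) + 3(273) = 9756
r[10] = 3(9756) + 3(909) = 31995
r[11] = 3(31995) + 3(2979) = 104922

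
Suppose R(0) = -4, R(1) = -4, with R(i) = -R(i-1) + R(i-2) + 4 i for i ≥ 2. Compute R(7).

R(2) = -(-4) + (-4) + 8 = 8
R(3) = -8 + (-4) + 12 = 0
R(4) = -0 + 8 + 16 = 24
R(5) = -24 + 0 + 20 = -4
R(6) = -(-4) + 24 + 24 = 52
R(7) = -52 + (-4) + 28 = -28

-28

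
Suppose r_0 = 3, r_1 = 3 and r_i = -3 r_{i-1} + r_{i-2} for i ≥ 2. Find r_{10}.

-89601

r_2 = -3(3) + 3 = -6
r_3 = -3(-6) + 3 = 21
r_4 = -3(21) + (-6) = -69
r_5 = -3(-69) + 21 = 228
r_6 = -3(228) + (-69) = -753
r_7 = -3(-753) + 228 = 2487
r_8 = -3(2487) + (-753) = -8214
r_9 = -3(-8214) + 2487 = 27129
r_{10} = -3(27129) + (-8214) = -89601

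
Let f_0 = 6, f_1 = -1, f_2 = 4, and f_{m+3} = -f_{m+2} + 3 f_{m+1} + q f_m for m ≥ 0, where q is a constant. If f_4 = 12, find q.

1

f_3 = -7 + 6q
f_4 = 19 - 7q
So 19 - 7q = 12, giving q = 1.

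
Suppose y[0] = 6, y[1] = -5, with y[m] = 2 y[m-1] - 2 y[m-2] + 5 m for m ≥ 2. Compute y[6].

168

y[2] = 2(-5) - 2(6) + 10 = -12
y[3] = 2(-12) - 2(-5) + 15 = 1
y[4] = 2(1) - 2(-12) + 20 = 46
y[5] = 2(46) - 2(1) + 25 = 115
y[6] = 2(115) - 2(46) + 30 = 168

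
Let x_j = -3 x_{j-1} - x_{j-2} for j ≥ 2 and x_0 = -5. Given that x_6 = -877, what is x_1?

8

Let x_1 = w.
x_2 = 5 - 3w
x_3 = -15 + 8w
x_4 = 40 - 21w
x_5 = -105 + 55w
x_6 = 275 - 144w
So 275 - 144w = -877, giving w = 8.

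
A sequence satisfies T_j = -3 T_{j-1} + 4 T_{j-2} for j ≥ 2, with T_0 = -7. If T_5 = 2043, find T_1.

Let T_1 = x.
T_2 = -28 - 3x
T_3 = 84 + 13x
T_4 = -364 - 51x
T_5 = 1428 + 205x
So 1428 + 205x = 2043, giving x = 3.

3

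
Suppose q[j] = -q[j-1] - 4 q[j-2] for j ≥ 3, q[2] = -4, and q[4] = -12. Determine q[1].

Let q[1] = x.
q[3] = 4 - 4x
q[4] = 12 + 4x
So 12 + 4x = -12, giving x = -6.

-6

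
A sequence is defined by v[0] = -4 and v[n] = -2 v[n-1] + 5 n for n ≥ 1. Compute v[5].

v[1] = -2*(-4) + 5 = 13
v[2] = -2*13 + 10 = -16
v[3] = -2*(-16) + 15 = 47
v[4] = -2*47 + 20 = -74
v[5] = -2*(-74) + 25 = 173

173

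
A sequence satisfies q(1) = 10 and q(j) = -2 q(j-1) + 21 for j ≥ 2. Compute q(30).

-1610612729

The fixed point is 21/(1 + 2) = 7, so q(j) - 7 = -2(q(j-1) - 7).
Hence q(j) = 3·(-2)^{j-1} + 7.
q(30) = 3·(-2)^{29} + 7 = 3·-536870912 + 7 = -1610612729.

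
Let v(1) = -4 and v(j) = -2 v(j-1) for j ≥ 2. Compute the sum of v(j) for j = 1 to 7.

v(2) = -2·(-4) = 8
v(3) = -2·8 = -16
v(4) = -2·(-16) = 32
v(5) = -2·32 = -64
v(6) = -2·(-64) = 128
v(7) = -2·128 = -256
Sum = (-4) + 8 + (-16) + 32 + (-64) + 128 + (-256) = -172

-172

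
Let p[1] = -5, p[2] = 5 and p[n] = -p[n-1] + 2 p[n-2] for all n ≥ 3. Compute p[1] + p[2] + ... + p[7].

-155

p[3] = -5 + 2(-5) = -15
p[4] = -(-15) + 2(5) = 25
p[5] = -25 + 2(-15) = -55
p[6] = -(-55) + 2(25) = 105
p[7] = -105 + 2(-55) = -215
Sum = (-5) + 5 + (-15) + 25 + (-55) + 105 + (-215) = -155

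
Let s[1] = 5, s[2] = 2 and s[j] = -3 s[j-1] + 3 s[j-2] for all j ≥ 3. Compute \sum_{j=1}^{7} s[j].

1021

s[3] = -3*2 + 3*5 = 9
s[4] = -3*9 + 3*2 = -21
s[5] = -3*(-21) + 3*9 = 90
s[6] = -3*90 + 3*(-21) = -333
s[7] = -3*(-333) + 3*90 = 1269
Sum = 5 + 2 + 9 + (-21) + 90 + (-333) + 1269 = 1021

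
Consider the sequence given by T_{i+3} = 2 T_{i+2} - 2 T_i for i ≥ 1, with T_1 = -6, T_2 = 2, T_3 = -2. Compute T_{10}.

T_4 = 2(-2) - 2(-6) = 8
T_5 = 2(8) - 2(2) = 12
T_6 = 2(12) - 2(-2) = 28
T_7 = 2(28) - 2(8) = 40
T_8 = 2(40) - 2(12) = 56
T_9 = 2(56) - 2(28) = 56
T_{10} = 2(56) - 2(40) = 32

32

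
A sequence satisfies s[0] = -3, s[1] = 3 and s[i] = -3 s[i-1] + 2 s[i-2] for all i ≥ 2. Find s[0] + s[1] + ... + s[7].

6444

s[2] = -3(3) + 2(-3) = -15
s[3] = -3(-15) + 2(3) = 51
s[4] = -3(51) + 2(-15) = -183
s[5] = -3(-183) + 2(51) = 651
s[6] = -3(651) + 2(-183) = -2319
s[7] = -3(-2319) + 2(651) = 8259
Sum = (-3) + 3 + (-15) + 51 + (-183) + 651 + (-2319) + 8259 = 6444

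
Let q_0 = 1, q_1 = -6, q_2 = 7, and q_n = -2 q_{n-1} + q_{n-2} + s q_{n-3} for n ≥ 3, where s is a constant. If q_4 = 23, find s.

q_3 = -20 + s
q_4 = 47 - 8s
So 47 - 8s = 23, giving s = 3.

3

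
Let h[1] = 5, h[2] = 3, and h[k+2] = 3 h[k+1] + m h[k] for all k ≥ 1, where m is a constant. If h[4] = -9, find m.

h[3] = 9 + 5m
h[4] = 27 + 18m
So 27 + 18m = -9, giving m = -2.

-2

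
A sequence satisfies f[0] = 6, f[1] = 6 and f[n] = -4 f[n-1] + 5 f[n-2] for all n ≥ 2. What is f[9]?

f[2] = -4·6 + 5·6 = 6
f[3] = -4·6 + 5·6 = 6
f[4] = -4·6 + 5·6 = 6
f[5] = -4·6 + 5·6 = 6
f[6] = -4·6 + 5·6 = 6
f[7] = -4·6 + 5·6 = 6
f[8] = -4·6 + 5·6 = 6
f[9] = -4·6 + 5·6 = 6

6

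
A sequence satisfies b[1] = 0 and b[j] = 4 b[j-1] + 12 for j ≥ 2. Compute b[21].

4398046511100

The fixed point is 12/(1 - 4) = -4, so b[j] + 4 = 4(b[j-1] + 4).
Hence b[j] = 4·4^{j-1} - 4.
b[21] = 4·4^{20} - 4 = 4·1099511627776 - 4 = 4398046511100.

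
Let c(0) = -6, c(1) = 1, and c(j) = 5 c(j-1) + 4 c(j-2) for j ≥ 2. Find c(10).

c(2) = 5*1 + 4*(-6) = -19
c(3) = 5*(-19) + 4*1 = -91
c(4) = 5*(-91) + 4*(-19) = -531
c(5) = 5*(-531) + 4*(-91) = -3019
c(6) = 5*(-3019) + 4*(-531) = -17219
c(7) = 5*(-17219) + 4*(-3019) = -98171
c(8) = 5*(-98171) + 4*(-17219) = -559731
c(9) = 5*(-559731) + 4*(-98171) = -3191339
c(10) = 5*(-3191339) + 4*(-559731) = -18195619

-18195619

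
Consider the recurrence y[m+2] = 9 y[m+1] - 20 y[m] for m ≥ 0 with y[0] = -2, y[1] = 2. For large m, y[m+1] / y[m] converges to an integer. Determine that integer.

The characteristic equation is r^2 - 9r + 20 = 0, which factors as (r - 5)(r - 4) = 0.
So the roots are 5 and 4. Since |5| > |4| and the coefficient of 5^m is non-zero, the ratio tends to 5.

5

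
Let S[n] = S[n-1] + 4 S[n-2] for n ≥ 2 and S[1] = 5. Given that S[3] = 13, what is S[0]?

-3

Let S[0] = z.
S[2] = 5 + 4z
S[3] = 25 + 4z
So 25 + 4z = 13, giving z = -3.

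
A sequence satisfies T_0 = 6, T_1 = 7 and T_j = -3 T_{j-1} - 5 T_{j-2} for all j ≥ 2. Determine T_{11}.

T_2 = -3*7 - 5*6 = -51
T_3 = -3*(-51) - 5*7 = 118
T_4 = -3*118 - 5*(-51) = -99
T_5 = -3*(-99) - 5*118 = -293
T_6 = -3*(-293) - 5*(-99) = 1374
T_7 = -3*1374 - 5*(-293) = -2657
T_8 = -3*(-2657) - 5*1374 = 1101
T_9 = -3*1101 - 5*(-2657) = 9982
T_{10} = -3*9982 - 5*1101 = -35451
T_{11} = -3*(-35451) - 5*9982 = 56443

56443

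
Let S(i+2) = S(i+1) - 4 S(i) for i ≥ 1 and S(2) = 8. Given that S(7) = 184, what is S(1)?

4

Let S(1) = v.
S(3) = 8 - 4v
S(4) = -24 - 4v
S(5) = -56 + 12v
S(6) = 40 + 28v
S(7) = 264 - 20v
So 264 - 20v = 184, giving v = 4.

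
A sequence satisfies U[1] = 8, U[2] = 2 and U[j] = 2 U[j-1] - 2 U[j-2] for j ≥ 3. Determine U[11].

U[3] = 2·2 - 2·8 = -12
U[4] = 2·(-12) - 2·2 = -28
U[5] = 2·(-28) - 2·(-12) = -32
U[6] = 2·(-32) - 2·(-28) = -8
U[7] = 2·(-8) - 2·(-32) = 48
U[8] = 2·48 - 2·(-8) = 112
U[9] = 2·112 - 2·48 = 128
U[10] = 2·128 - 2·112 = 32
U[11] = 2·32 - 2·128 = -192

-192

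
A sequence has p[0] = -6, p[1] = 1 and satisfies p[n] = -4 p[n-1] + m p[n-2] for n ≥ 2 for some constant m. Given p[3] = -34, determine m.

-2

p[2] = -4 - 6m
p[3] = 16 + 25m
So 16 + 25m = -34, giving m = -2.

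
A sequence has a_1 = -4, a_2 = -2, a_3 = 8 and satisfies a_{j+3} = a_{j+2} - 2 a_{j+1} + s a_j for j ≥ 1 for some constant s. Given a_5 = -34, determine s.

a_4 = 12 - 4s
a_5 = -4 - 6s
So -4 - 6s = -34, giving s = 5.

5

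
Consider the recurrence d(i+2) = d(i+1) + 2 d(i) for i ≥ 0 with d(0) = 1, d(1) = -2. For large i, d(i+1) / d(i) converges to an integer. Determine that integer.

The characteristic equation is r^2 - r - 2 = 0, which factors as (r - 2)(r + 1) = 0.
So the roots are 2 and -1. Since |2| > |-1| and the coefficient of 2^i is non-zero, the ratio tends to 2.

2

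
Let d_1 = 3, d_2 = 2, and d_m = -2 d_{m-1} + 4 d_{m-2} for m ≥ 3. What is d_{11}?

48128

d_3 = -2(2) + 4(3) = 8
d_4 = -2(8) + 4(2) = -8
d_5 = -2(-8) + 4(8) = 48
d_6 = -2(48) + 4(-8) = -128
d_7 = -2(-128) + 4(48) = 448
d_8 = -2(448) + 4(-128) = -1408
d_9 = -2(-1408) + 4(448) = 4608
d_{10} = -2(4608) + 4(-1408) = -14848
d_{11} = -2(-14848) + 4(4608) = 48128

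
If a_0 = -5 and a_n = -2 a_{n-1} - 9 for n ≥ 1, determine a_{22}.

-8388611

The fixed point is -9/(1 + 2) = -3, so a_n + 3 = -2(a_{n-1} + 3).
Hence a_n = -2·(-2)^n - 3.
a_{22} = -2·(-2)^{22} - 3 = -2·4194304 - 3 = -8388611.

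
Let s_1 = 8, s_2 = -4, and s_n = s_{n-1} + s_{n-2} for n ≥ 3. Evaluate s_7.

8

s_3 = (-4) + 8 = 4
s_4 = 4 + (-4) = 0
s_5 = 0 + 4 = 4
s_6 = 4 + 0 = 4
s_7 = 4 + 4 = 8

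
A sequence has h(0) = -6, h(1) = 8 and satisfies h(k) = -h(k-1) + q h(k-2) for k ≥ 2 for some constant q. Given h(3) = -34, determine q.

h(2) = -8 - 6q
h(3) = 8 + 14q
So 8 + 14q = -34, giving q = -3.

-3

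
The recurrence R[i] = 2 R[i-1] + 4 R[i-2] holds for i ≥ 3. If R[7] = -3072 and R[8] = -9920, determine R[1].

Rearranging, R[i-2] = (R[i] - 2 R[i-1]) / 4.
R[6] = (-9920 - 2*(-3072)) / 4 = -3776/4 = -944
R[5] = (-3072 - 2*(-944)) / 4 = -1184/4 = -296
R[4] = (-944 - 2*(-296)) / 4 = -352/4 = -88
R[3] = (-296 - 2*(-88)) / 4 = -120/4 = -30
R[2] = (-88 - 2*(-30)) / 4 = -28/4 = -7
R[1] = (-30 - 2*(-7)) / 4 = -16/4 = -4

-4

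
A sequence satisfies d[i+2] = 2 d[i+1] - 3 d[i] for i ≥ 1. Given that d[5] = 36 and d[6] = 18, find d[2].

-6

Rearranging, d[i-2] = (d[i] - 2 d[i-1]) / -3.
d[4] = (18 - 2·36) / -3 = -54/-3 = 18
d[3] = (36 - 2·18) / -3 = 0/-3 = 0
d[2] = (18 - 2·0) / -3 = 18/-3 = -6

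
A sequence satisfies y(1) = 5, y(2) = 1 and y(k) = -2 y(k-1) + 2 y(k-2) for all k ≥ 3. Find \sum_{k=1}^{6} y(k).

-72

y(3) = -2(1) + 2(5) = 8
y(4) = -2(8) + 2(1) = -14
y(5) = -2(-14) + 2(8) = 44
y(6) = -2(44) + 2(-14) = -116
Sum = 5 + 1 + 8 + (-14) + 44 + (-116) = -72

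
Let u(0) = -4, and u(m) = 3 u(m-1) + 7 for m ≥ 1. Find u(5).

-125

u(1) = 3·(-4) + 7 = -5
u(2) = 3·(-5) + 7 = -8
u(3) = 3·(-8) + 7 = -17
u(4) = 3·(-17) + 7 = -44
u(5) = 3·(-44) + 7 = -125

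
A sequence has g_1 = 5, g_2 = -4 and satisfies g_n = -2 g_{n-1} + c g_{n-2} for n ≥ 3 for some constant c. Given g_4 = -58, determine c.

3

g_3 = 8 + 5c
g_4 = -16 - 14c
So -16 - 14c = -58, giving c = 3.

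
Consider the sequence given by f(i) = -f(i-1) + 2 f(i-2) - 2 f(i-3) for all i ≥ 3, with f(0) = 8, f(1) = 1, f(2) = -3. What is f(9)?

-499

f(3) = -(-3) + 2*1 - 2*8 = -11
f(4) = -(-11) + 2*(-3) - 2*1 = 3
f(5) = -3 + 2*(-11) - 2*(-3) = -19
f(6) = -(-19) + 2*3 - 2*(-11) = 47
f(7) = -47 + 2*(-19) - 2*3 = -91
f(8) = -(-91) + 2*47 - 2*(-19) = 223
f(9) = -223 + 2*(-91) - 2*47 = -499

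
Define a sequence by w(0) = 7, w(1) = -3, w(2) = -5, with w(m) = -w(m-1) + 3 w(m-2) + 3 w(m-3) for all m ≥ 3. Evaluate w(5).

77

w(3) = -(-5) + 3(-3) + 3(7) = 17
w(4) = -17 + 3(-5) + 3(-3) = -41
w(5) = -(-41) + 3(17) + 3(-5) = 77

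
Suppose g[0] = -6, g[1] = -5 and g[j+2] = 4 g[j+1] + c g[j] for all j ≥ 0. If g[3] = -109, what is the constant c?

g[2] = -20 - 6c
g[3] = -80 - 29c
So -80 - 29c = -109, giving c = 1.

1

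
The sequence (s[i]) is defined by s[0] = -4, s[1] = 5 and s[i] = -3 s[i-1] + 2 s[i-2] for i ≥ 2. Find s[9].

s[2] = -3·5 + 2·(-4) = -23
s[3] = -3·(-23) + 2·5 = 79
s[4] = -3·79 + 2·(-23) = -283
s[5] = -3·(-283) + 2·79 = 1007
s[6] = -3·1007 + 2·(-283) = -3587
s[7] = -3·(-3587) + 2·1007 = 12775
s[8] = -3·12775 + 2·(-3587) = -45499
s[9] = -3·(-45499) + 2·12775 = 162047

162047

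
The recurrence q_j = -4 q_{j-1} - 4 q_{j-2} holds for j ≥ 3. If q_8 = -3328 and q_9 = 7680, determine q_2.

-4

Rearranging, q_{j-2} = (q_j + 4 q_{j-1}) / -4.
q_7 = (7680 + 4·(-3328)) / -4 = -5632/-4 = 1408
q_6 = (-3328 + 4·1408) / -4 = 2304/-4 = -576
q_5 = (1408 + 4·(-576)) / -4 = -896/-4 = 224
q_4 = (-576 + 4·224) / -4 = 320/-4 = -80
q_3 = (224 + 4·(-80)) / -4 = -96/-4 = 24
q_2 = (-80 + 4·24) / -4 = 16/-4 = -4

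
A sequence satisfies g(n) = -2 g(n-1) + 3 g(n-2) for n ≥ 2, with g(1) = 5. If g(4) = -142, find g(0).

Let g(0) = x.
g(2) = -10 + 3x
g(3) = 35 - 6x
g(4) = -100 + 21x
So -100 + 21x = -142, giving x = -2.

-2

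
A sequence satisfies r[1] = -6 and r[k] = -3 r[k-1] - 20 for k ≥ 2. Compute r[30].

The fixed point is -20/(1 + 3) = -5, so r[k] + 5 = -3(r[k-1] + 5).
Hence r[k] = -1·(-3)^{k-1} - 5.
r[30] = -1·(-3)^{29} - 5 = -1·-68630377364883 - 5 = 68630377364878.

68630377364878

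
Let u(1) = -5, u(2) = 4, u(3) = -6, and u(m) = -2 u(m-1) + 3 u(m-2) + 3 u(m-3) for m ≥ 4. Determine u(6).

u(4) = -2·(-6) + 3·4 + 3·(-5) = 9
u(5) = -2·9 + 3·(-6) + 3·4 = -24
u(6) = -2·(-24) + 3·9 + 3·(-6) = 57

57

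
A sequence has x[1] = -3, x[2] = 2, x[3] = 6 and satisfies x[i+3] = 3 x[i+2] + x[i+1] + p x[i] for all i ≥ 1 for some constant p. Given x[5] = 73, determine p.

x[4] = 20 - 3p
x[5] = 66 - 7p
So 66 - 7p = 73, giving p = -1.

-1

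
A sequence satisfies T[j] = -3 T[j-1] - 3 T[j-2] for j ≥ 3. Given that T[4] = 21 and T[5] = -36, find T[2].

Rearranging, T[j-2] = (T[j] + 3 T[j-1]) / -3.
T[3] = (-36 + 3·21) / -3 = 27/-3 = -9
T[2] = (21 + 3·(-9)) / -3 = -6/-3 = 2

2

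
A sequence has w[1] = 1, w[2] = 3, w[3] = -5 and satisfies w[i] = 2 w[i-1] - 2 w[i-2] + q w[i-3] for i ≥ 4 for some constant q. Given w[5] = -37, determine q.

w[4] = -16 + q
w[5] = -22 + 5q
So -22 + 5q = -37, giving q = -3.

-3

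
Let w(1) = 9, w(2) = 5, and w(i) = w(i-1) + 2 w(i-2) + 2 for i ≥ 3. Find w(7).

345

w(3) = 5 + 2*9 + 2 = 25
w(4) = 25 + 2*5 + 2 = 37
w(5) = 37 + 2*25 + 2 = 89
w(6) = 89 + 2*37 + 2 = 165
w(7) = 165 + 2*89 + 2 = 345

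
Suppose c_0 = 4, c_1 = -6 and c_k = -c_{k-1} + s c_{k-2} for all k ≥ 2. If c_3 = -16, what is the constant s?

c_2 = 6 + 4s
c_3 = -6 - 10s
So -6 - 10s = -16, giving s = 1.

1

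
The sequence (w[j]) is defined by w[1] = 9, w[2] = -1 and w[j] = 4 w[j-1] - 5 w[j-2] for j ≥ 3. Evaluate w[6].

w[3] = 4·(-1) - 5·9 = -49
w[4] = 4·(-49) - 5·(-1) = -191
w[5] = 4·(-191) - 5·(-49) = -519
w[6] = 4·(-519) - 5·(-191) = -1121

-1121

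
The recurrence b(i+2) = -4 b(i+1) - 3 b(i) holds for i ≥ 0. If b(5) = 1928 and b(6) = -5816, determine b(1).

Rearranging, b(i-2) = (b(i) + 4 b(i-1)) / -3.
b(4) = (-5816 + 4·1928) / -3 = 1896/-3 = -632
b(3) = (1928 + 4·(-632)) / -3 = -600/-3 = 200
b(2) = (-632 + 4·200) / -3 = 168/-3 = -56
b(1) = (200 + 4·(-56)) / -3 = -24/-3 = 8

8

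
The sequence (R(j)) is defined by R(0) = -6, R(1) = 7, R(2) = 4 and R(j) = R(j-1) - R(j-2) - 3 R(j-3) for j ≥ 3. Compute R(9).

R(3) = 4 - 7 - 3(-6) = 15
R(4) = 15 - 4 - 3(7) = -10
R(5) = (-10) - 15 - 3(4) = -37
R(6) = (-37) - (-10) - 3(15) = -72
R(7) = (-72) - (-37) - 3(-10) = -5
R(8) = (-5) - (-72) - 3(-37) = 178
R(9) = 178 - (-5) - 3(-72) = 399

399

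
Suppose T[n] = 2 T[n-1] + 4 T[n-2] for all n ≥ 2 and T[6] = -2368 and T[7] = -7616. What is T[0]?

Rearranging, T[n-2] = (T[n] - 2 T[n-1]) / 4.
T[5] = (-7616 - 2(-2368)) / 4 = -2880/4 = -720
T[4] = (-2368 - 2(-720)) / 4 = -928/4 = -232
T[3] = (-720 - 2(-232)) / 4 = -256/4 = -64
T[2] = (-232 - 2(-64)) / 4 = -104/4 = -26
T[1] = (-64 - 2(-26)) / 4 = -12/4 = -3
T[0] = (-26 - 2(-3)) / 4 = -20/4 = -5

-5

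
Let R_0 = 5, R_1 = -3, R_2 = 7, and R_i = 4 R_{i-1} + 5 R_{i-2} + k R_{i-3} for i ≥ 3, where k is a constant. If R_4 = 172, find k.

5

R_3 = 13 + 5k
R_4 = 87 + 17k
So 87 + 17k = 172, giving k = 5.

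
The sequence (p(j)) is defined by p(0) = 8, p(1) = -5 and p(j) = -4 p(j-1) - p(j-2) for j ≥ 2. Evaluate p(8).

p(2) = -4*(-5) - 8 = 12
p(3) = -4*12 - (-5) = -43
p(4) = -4*(-43) - 12 = 160
p(5) = -4*160 - (-43) = -597
p(6) = -4*(-597) - 160 = 2228
p(7) = -4*2228 - (-597) = -8315
p(8) = -4*(-8315) - 2228 = 31032

31032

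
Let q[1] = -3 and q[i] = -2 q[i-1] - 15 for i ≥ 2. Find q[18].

The fixed point is -15/(1 + 2) = -5, so q[i] + 5 = -2(q[i-1] + 5).
Hence q[i] = 2·(-2)^{i-1} - 5.
q[18] = 2·(-2)^{17} - 5 = 2·-131072 - 5 = -262149.

-262149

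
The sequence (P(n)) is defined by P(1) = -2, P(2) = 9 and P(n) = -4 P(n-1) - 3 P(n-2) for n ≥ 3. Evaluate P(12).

P(3) = -4*9 - 3*(-2) = -30
P(4) = -4*(-30) - 3*9 = 93
P(5) = -4*93 - 3*(-30) = -282
P(6) = -4*(-282) - 3*93 = 849
P(7) = -4*849 - 3*(-282) = -2550
P(8) = -4*(-2550) - 3*849 = 7653
P(9) = -4*7653 - 3*(-2550) = -22962
P(10) = -4*(-22962) - 3*7653 = 68889
P(11) = -4*68889 - 3*(-22962) = -206670
P(12) = -4*(-206670) - 3*68889 = 620013

620013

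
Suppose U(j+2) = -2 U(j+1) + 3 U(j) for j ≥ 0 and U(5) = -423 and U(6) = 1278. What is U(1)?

-3

Rearranging, U(j-2) = (U(j) + 2 U(j-1)) / 3.
U(4) = (1278 + 2*(-423)) / 3 = 432/3 = 144
U(3) = (-423 + 2*144) / 3 = -135/3 = -45
U(2) = (144 + 2*(-45)) / 3 = 54/3 = 18
U(1) = (-45 + 2*18) / 3 = -9/3 = -3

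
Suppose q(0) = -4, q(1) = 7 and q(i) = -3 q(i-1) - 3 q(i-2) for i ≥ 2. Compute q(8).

q(2) = -3·7 - 3·(-4) = -9
q(3) = -3·(-9) - 3·7 = 6
q(4) = -3·6 - 3·(-9) = 9
q(5) = -3·9 - 3·6 = -45
q(6) = -3·(-45) - 3·9 = 108
q(7) = -3·108 - 3·(-45) = -189
q(8) = -3·(-189) - 3·108 = 243

243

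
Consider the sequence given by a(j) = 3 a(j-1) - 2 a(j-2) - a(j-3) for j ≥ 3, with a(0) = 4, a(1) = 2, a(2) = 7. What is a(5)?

36

a(3) = 3·7 - 2·2 - 4 = 13
a(4) = 3·13 - 2·7 - 2 = 23
a(5) = 3·23 - 2·13 - 7 = 36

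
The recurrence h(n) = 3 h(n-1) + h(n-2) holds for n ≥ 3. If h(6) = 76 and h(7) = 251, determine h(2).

Rearranging, h(n-2) = h(n) - 3 h(n-1).
h(5) = 251 - 3*76 = 23
h(4) = 76 - 3*23 = 7
h(3) = 23 - 3*7 = 2
h(2) = 7 - 3*2 = 1

1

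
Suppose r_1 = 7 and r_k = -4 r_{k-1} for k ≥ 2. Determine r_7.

28672

r_2 = -4·7 = -28
r_3 = -4·(-28) = 112
r_4 = -4·112 = -448
r_5 = -4·(-448) = 1792
r_6 = -4·1792 = -7168
r_7 = -4·(-7168) = 28672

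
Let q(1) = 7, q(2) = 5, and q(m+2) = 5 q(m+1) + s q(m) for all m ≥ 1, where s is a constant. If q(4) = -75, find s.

q(3) = 25 + 7s
q(4) = 125 + 40s
So 125 + 40s = -75, giving s = -5.

-5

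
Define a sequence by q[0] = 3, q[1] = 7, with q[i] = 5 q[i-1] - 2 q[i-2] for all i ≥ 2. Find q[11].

24531251

q[2] = 5(7) - 2(3) = 29
q[3] = 5(29) - 2(7) = 131
q[4] = 5(131) - 2(29) = 597
q[5] = 5(597) - 2(131) = 2723
q[6] = 5(2723) - 2(597) = 12421
q[7] = 5(12421) - 2(2723) = 56659
q[8] = 5(56659) - 2(12421) = 258453
q[9] = 5(258453) - 2(56659) = 1178947
q[10] = 5(1178947) - 2(258453) = 5377829
q[11] = 5(5377829) - 2(1178947) = 24531251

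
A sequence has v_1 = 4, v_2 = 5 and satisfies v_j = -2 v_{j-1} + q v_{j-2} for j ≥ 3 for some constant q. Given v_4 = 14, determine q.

v_3 = -10 + 4q
v_4 = 20 - 3q
So 20 - 3q = 14, giving q = 2.

2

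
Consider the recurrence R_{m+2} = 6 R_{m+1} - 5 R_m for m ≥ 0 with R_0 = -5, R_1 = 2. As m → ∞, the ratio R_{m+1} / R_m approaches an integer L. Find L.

5

The characteristic equation is r^2 - 6r + 5 = 0, which factors as (r - 5)(r - 1) = 0.
So the roots are 5 and 1. Since |5| > |1| and the coefficient of 5^m is non-zero, the ratio tends to 5.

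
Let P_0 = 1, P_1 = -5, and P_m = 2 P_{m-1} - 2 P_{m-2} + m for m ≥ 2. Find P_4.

P_2 = 2*(-5) - 2*1 + 2 = -10
P_3 = 2*(-10) - 2*(-5) + 3 = -7
P_4 = 2*(-7) - 2*(-10) + 4 = 10

10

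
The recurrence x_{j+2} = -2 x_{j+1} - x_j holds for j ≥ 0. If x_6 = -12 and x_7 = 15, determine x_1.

Rearranging, x_{j-2} = -(x_j + 2 x_{j-1}).
x_5 = -(15 + 2*(-12)) = 9
x_4 = -(-12 + 2*9) = -6
x_3 = -(9 + 2*(-6)) = 3
x_2 = -(-6 + 2*3) = 0
x_1 = -(3 + 2*0) = -3

-3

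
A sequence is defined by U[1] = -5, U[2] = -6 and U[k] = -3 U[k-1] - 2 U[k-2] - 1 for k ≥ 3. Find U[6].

-326

U[3] = -3·(-6) - 2·(-5) - 1 = 27
U[4] = -3·27 - 2·(-6) - 1 = -70
U[5] = -3·(-70) - 2·27 - 1 = 155
U[6] = -3·155 - 2·(-70) - 1 = -326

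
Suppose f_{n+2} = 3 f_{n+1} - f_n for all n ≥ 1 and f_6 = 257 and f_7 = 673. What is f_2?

Rearranging, f_{n-2} = -(f_n - 3 f_{n-1}).
f_5 = -(673 - 3(257)) = 98
f_4 = -(257 - 3(98)) = 37
f_3 = -(98 - 3(37)) = 13
f_2 = -(37 - 3(13)) = 2

2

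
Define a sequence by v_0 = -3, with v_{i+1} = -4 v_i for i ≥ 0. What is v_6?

v_1 = -4·(-3) = 12
v_2 = -4·12 = -48
v_3 = -4·(-48) = 192
v_4 = -4·192 = -768
v_5 = -4·(-768) = 3072
v_6 = -4·3072 = -12288

-12288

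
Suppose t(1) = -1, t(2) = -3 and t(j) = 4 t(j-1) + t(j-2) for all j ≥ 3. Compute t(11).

t(3) = 4*(-3) + (-1) = -13
t(4) = 4*(-13) + (-3) = -55
t(5) = 4*(-55) + (-13) = -233
t(6) = 4*(-233) + (-55) = -987
t(7) = 4*(-987) + (-233) = -4181
t(8) = 4*(-4181) + (-987) = -17711
t(9) = 4*(-17711) + (-4181) = -75025
t(10) = 4*(-75025) + (-17711) = -317811
t(11) = 4*(-317811) + (-75025) = -1346269

-1346269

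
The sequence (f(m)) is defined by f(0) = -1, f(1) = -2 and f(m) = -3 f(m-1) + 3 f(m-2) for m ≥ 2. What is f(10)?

f(2) = -3·(-2) + 3·(-1) = 3
f(3) = -3·3 + 3·(-2) = -15
f(4) = -3·(-15) + 3·3 = 54
f(5) = -3·54 + 3·(-15) = -207
f(6) = -3·(-207) + 3·54 = 783
f(7) = -3·783 + 3·(-207) = -2970
f(8) = -3·(-2970) + 3·783 = 11259
f(9) = -3·11259 + 3·(-2970) = -42687
f(10) = -3·(-42687) + 3·11259 = 161838

161838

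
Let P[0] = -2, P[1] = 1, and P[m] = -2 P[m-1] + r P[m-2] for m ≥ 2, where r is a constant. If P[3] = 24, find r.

P[2] = -2 - 2r
P[3] = 4 + 5r
So 4 + 5r = 24, giving r = 4.

4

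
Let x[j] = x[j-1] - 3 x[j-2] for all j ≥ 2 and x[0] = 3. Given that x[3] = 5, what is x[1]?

-7

Let x[1] = z.
x[2] = -9 + z
x[3] = -9 - 2z
So -9 - 2z = 5, giving z = -7.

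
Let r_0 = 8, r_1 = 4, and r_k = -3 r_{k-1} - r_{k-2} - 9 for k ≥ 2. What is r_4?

-202

r_2 = -3(4) - 8 - 9 = -29
r_3 = -3(-29) - 4 - 9 = 74
r_4 = -3(74) - (-29) - 9 = -202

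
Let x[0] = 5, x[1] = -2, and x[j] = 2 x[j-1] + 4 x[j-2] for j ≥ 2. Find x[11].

x[2] = 2*(-2) + 4*5 = 16
x[3] = 2*16 + 4*(-2) = 24
x[4] = 2*24 + 4*16 = 112
x[5] = 2*112 + 4*24 = 320
x[6] = 2*320 + 4*112 = 1088
x[7] = 2*1088 + 4*320 = 3456
x[8] = 2*3456 + 4*1088 = 11264
x[9] = 2*11264 + 4*3456 = 36352
x[10] = 2*36352 + 4*11264 = 117760
x[11] = 2*117760 + 4*36352 = 380928

380928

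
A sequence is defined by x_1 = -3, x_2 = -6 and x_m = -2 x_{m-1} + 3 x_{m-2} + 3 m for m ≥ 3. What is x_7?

x_3 = -2(-6) + 3(-3) + 9 = 12
x_4 = -2(12) + 3(-6) + 12 = -30
x_5 = -2(-30) + 3(12) + 15 = 111
x_6 = -2(111) + 3(-30) + 18 = -294
x_7 = -2(-294) + 3(111) + 21 = 942

942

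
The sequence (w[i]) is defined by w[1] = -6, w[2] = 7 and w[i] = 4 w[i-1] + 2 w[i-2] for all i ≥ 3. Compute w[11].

2671616

w[3] = 4·7 + 2·(-6) = 16
w[4] = 4·16 + 2·7 = 78
w[5] = 4·78 + 2·16 = 344
w[6] = 4·344 + 2·78 = 1532
w[7] = 4·1532 + 2·344 = 6816
w[8] = 4·6816 + 2·1532 = 30328
w[9] = 4·30328 + 2·6816 = 134944
w[10] = 4·134944 + 2·30328 = 600432
w[11] = 4·600432 + 2·134944 = 2671616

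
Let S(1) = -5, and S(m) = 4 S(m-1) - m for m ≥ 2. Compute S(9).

S(2) = 4*(-5) - 2 = -22
S(3) = 4*(-22) - 3 = -91
S(4) = 4*(-91) - 4 = -368
S(5) = 4*(-368) - 5 = -1477
S(6) = 4*(-1477) - 6 = -5914
S(7) = 4*(-5914) - 7 = -23663
S(8) = 4*(-23663) - 8 = -94660
S(9) = 4*(-94660) - 9 = -378649

-378649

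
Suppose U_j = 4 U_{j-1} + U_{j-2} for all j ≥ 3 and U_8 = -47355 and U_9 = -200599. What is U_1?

-7

Rearranging, U_{j-2} = U_j - 4 U_{j-1}.
U_7 = -200599 - 4(-47355) = -11179
U_6 = -47355 - 4(-11179) = -2639
U_5 = -11179 - 4(-2639) = -623
U_4 = -2639 - 4(-623) = -147
U_3 = -623 - 4(-147) = -35
U_2 = -147 - 4(-35) = -7
U_1 = -35 - 4(-7) = -7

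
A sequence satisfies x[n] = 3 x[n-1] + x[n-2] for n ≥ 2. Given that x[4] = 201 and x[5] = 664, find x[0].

-3

Rearranging, x[n-2] = x[n] - 3 x[n-1].
x[3] = 664 - 3(201) = 61
x[2] = 201 - 3(61) = 18
x[1] = 61 - 3(18) = 7
x[0] = 18 - 3(7) = -3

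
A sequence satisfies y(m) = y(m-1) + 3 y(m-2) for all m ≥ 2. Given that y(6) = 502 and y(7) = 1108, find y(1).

4

Rearranging, y(m-2) = (y(m) - y(m-1)) / 3.
y(5) = (1108 - 502) / 3 = 606/3 = 202
y(4) = (502 - 202) / 3 = 300/3 = 100
y(3) = (202 - 100) / 3 = 102/3 = 34
y(2) = (100 - 34) / 3 = 66/3 = 22
y(1) = (34 - 22) / 3 = 12/3 = 4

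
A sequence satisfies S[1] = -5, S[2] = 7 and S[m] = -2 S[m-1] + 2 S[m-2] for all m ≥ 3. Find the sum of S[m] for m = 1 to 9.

S[3] = -2*7 + 2*(-5) = -24
S[4] = -2*(-24) + 2*7 = 62
S[5] = -2*62 + 2*(-24) = -172
S[6] = -2*(-172) + 2*62 = 468
S[7] = -2*468 + 2*(-172) = -1280
S[8] = -2*(-1280) + 2*468 = 3496
S[9] = -2*3496 + 2*(-1280) = -9552
Sum = (-5) + 7 + (-24) + 62 + (-172) + 468 + (-1280) + 3496 + (-9552) = -7000

-7000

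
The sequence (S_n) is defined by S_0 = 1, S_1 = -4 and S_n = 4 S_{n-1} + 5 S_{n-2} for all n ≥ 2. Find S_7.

-39064

S_2 = 4·(-4) + 5·1 = -11
S_3 = 4·(-11) + 5·(-4) = -64
S_4 = 4·(-64) + 5·(-11) = -311
S_5 = 4·(-311) + 5·(-64) = -1564
S_6 = 4·(-1564) + 5·(-311) = -7811
S_7 = 4·(-7811) + 5·(-1564) = -39064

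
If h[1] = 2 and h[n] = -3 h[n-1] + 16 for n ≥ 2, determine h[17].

-86093438

The fixed point is 16/(1 + 3) = 4, so h[n] - 4 = -3(h[n-1] - 4).
Hence h[n] = -2·(-3)^{n-1} + 4.
h[17] = -2·(-3)^{16} + 4 = -2·43046721 + 4 = -86093438.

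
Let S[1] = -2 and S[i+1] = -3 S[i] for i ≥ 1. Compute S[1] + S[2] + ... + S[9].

S[2] = -3·(-2) = 6
S[3] = -3·6 = -18
S[4] = -3·(-18) = 54
S[5] = -3·54 = -162
S[6] = -3·(-162) = 486
S[7] = -3·486 = -1458
S[8] = -3·(-1458) = 4374
S[9] = -3·4374 = -13122
Sum = (-2) + 6 + (-18) + 54 + (-162) + 486 + (-1458) + 4374 + (-13122) = -9842

-9842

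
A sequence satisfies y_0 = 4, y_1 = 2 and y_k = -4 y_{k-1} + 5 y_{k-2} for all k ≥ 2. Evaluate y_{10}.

3255212

y_2 = -4(2) + 5(4) = 12
y_3 = -4(12) + 5(2) = -38
y_4 = -4(-38) + 5(12) = 212
y_5 = -4(212) + 5(-38) = -1038
y_6 = -4(-1038) + 5(212) = 5212
y_7 = -4(5212) + 5(-1038) = -26038
y_8 = -4(-26038) + 5(5212) = 130212
y_9 = -4(130212) + 5(-26038) = -651038
y_{10} = -4(-651038) + 5(130212) = 3255212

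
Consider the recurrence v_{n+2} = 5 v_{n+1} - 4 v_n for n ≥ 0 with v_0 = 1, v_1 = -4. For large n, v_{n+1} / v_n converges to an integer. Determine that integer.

4

The characteristic equation is r^2 - 5r + 4 = 0, which factors as (r - 4)(r - 1) = 0.
So the roots are 4 and 1. Since |4| > |1| and the coefficient of 4^n is non-zero, the ratio tends to 4.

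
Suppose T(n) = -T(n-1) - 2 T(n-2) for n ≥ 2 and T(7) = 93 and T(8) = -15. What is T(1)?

9

Rearranging, T(n-2) = (T(n) + T(n-1)) / -2.
T(6) = (-15 + 93) / -2 = 78/-2 = -39
T(5) = (93 + (-39)) / -2 = 54/-2 = -27
T(4) = (-39 + (-27)) / -2 = -66/-2 = 33
T(3) = (-27 + 33) / -2 = 6/-2 = -3
T(2) = (33 + (-3)) / -2 = 30/-2 = -15
T(1) = (-3 + (-15)) / -2 = -18/-2 = 9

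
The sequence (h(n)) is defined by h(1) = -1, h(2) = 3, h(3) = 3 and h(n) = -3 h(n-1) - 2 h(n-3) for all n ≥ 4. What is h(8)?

-531

h(4) = -3*3 - 2*(-1) = -7
h(5) = -3*(-7) - 2*3 = 15
h(6) = -3*15 - 2*3 = -51
h(7) = -3*(-51) - 2*(-7) = 167
h(8) = -3*167 - 2*15 = -531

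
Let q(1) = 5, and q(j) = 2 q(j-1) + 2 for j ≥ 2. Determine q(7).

446

q(2) = 2(5) + 2 = 12
q(3) = 2(12) + 2 = 26
q(4) = 2(26) + 2 = 54
q(5) = 2(54) + 2 = 110
q(6) = 2(110) + 2 = 222
q(7) = 2(222) + 2 = 446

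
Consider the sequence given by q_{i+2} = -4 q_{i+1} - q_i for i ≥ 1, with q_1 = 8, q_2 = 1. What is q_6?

657

q_3 = -4*1 - 8 = -12
q_4 = -4*(-12) - 1 = 47
q_5 = -4*47 - (-12) = -176
q_6 = -4*(-176) - 47 = 657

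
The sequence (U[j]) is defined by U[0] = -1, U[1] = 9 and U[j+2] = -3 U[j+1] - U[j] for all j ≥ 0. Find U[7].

3249

U[2] = -3*9 - (-1) = -26
U[3] = -3*(-26) - 9 = 69
U[4] = -3*69 - (-26) = -181
U[5] = -3*(-181) - 69 = 474
U[6] = -3*474 - (-181) = -1241
U[7] = -3*(-1241) - 474 = 3249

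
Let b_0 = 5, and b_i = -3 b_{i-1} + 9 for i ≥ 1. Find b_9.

-54126

b_1 = -3·5 + 9 = -6
b_2 = -3·(-6) + 9 = 27
b_3 = -3·27 + 9 = -72
b_4 = -3·(-72) + 9 = 225
b_5 = -3·225 + 9 = -666
b_6 = -3·(-666) + 9 = 2007
b_7 = -3·2007 + 9 = -6012
b_8 = -3·(-6012) + 9 = 18045
b_9 = -3·18045 + 9 = -54126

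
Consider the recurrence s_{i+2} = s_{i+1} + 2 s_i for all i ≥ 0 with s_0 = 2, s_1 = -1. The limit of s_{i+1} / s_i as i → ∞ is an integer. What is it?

2

The characteristic equation is r^2 - r - 2 = 0, which factors as (r - 2)(r + 1) = 0.
So the roots are 2 and -1. Since |2| > |-1| and the coefficient of 2^i is non-zero, the ratio tends to 2.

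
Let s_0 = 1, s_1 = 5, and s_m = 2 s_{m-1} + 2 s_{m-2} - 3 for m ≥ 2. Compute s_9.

s_2 = 2(5) + 2(1) - 3 = 9
s_3 = 2(9) + 2(5) - 3 = 25
s_4 = 2(25) + 2(9) - 3 = 65
s_5 = 2(65) + 2(25) - 3 = 177
s_6 = 2(177) + 2(65) - 3 = 481
s_7 = 2(481) + 2(177) - 3 = 1313
s_8 = 2(1313) + 2(481) - 3 = 3585
s_9 = 2(3585) + 2(1313) - 3 = 9793

9793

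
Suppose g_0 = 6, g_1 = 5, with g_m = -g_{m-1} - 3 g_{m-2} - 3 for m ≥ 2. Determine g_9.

g_2 = -5 - 3*6 - 3 = -26
g_3 = -(-26) - 3*5 - 3 = 8
g_4 = -8 - 3*(-26) - 3 = 67
g_5 = -67 - 3*8 - 3 = -94
g_6 = -(-94) - 3*67 - 3 = -110
g_7 = -(-110) - 3*(-94) - 3 = 389
g_8 = -389 - 3*(-110) - 3 = -62
g_9 = -(-62) - 3*389 - 3 = -1108

-1108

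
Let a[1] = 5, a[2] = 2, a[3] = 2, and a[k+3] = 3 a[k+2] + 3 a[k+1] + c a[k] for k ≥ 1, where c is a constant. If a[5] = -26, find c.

-4

a[4] = 12 + 5c
a[5] = 42 + 17c
So 42 + 17c = -26, giving c = -4.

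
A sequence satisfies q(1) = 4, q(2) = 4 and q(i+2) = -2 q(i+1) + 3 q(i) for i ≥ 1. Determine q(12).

4

q(3) = -2*4 + 3*4 = 4
q(4) = -2*4 + 3*4 = 4
q(5) = -2*4 + 3*4 = 4
q(6) = -2*4 + 3*4 = 4
q(7) = -2*4 + 3*4 = 4
q(8) = -2*4 + 3*4 = 4
q(9) = -2*4 + 3*4 = 4
q(10) = -2*4 + 3*4 = 4
q(11) = -2*4 + 3*4 = 4
q(12) = -2*4 + 3*4 = 4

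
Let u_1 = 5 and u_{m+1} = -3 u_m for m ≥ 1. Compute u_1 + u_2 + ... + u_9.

u_2 = -3(5) = -15
u_3 = -3(-15) = 45
u_4 = -3(45) = -135
u_5 = -3(-135) = 405
u_6 = -3(405) = -1215
u_7 = -3(-1215) = 3645
u_8 = -3(3645) = -10935
u_9 = -3(-10935) = 32805
Sum = 5 + (-15) + 45 + (-135) + 405 + (-1215) + 3645 + (-10935) + 32805 = 24605

24605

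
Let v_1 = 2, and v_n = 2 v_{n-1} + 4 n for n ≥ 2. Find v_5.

196

v_2 = 2(2) + 8 = 12
v_3 = 2(12) + 12 = 36
v_4 = 2(36) + 16 = 88
v_5 = 2(88) + 20 = 196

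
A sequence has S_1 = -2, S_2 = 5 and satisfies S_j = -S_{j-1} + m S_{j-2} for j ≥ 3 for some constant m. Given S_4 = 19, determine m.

2

S_3 = -5 - 2m
S_4 = 5 + 7m
So 5 + 7m = 19, giving m = 2.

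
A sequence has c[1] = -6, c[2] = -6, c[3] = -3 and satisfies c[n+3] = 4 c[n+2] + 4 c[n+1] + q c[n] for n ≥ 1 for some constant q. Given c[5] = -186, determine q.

1

c[4] = -36 - 6q
c[5] = -156 - 30q
So -156 - 30q = -186, giving q = 1.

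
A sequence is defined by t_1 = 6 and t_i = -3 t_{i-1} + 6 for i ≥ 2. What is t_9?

t_2 = -3·6 + 6 = -12
t_3 = -3·(-12) + 6 = 42
t_4 = -3·42 + 6 = -120
t_5 = -3·(-120) + 6 = 366
t_6 = -3·366 + 6 = -1092
t_7 = -3·(-1092) + 6 = 3282
t_8 = -3·3282 + 6 = -9840
t_9 = -3·(-9840) + 6 = 29526

29526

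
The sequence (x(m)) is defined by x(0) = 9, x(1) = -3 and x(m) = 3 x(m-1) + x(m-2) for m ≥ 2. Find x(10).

x(2) = 3·(-3) + 9 = 0
x(3) = 3·0 + (-3) = -3
x(4) = 3·(-3) + 0 = -9
x(5) = 3·(-9) + (-3) = -30
x(6) = 3·(-30) + (-9) = -99
x(7) = 3·(-99) + (-30) = -327
x(8) = 3·(-327) + (-99) = -1080
x(9) = 3·(-1080) + (-327) = -3567
x(10) = 3·(-3567) + (-1080) = -11781

-11781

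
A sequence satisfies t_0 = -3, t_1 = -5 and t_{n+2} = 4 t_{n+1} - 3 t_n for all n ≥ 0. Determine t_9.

-19685

t_2 = 4(-5) - 3(-3) = -11
t_3 = 4(-11) - 3(-5) = -29
t_4 = 4(-29) - 3(-11) = -83
t_5 = 4(-83) - 3(-29) = -245
t_6 = 4(-245) - 3(-83) = -731
t_7 = 4(-731) - 3(-245) = -2189
t_8 = 4(-2189) - 3(-731) = -6563
t_9 = 4(-6563) - 3(-2189) = -19685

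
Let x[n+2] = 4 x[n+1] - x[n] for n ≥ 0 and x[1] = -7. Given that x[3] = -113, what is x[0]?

Let x[0] = z.
x[2] = -28 - z
x[3] = -105 - 4z
So -105 - 4z = -113, giving z = 2.

2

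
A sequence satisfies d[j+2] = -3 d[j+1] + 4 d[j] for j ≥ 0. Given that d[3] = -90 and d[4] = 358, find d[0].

1

Rearranging, d[j-2] = (d[j] + 3 d[j-1]) / 4.
d[2] = (358 + 3·(-90)) / 4 = 88/4 = 22
d[1] = (-90 + 3·22) / 4 = -24/4 = -6
d[0] = (22 + 3·(-6)) / 4 = 4/4 = 1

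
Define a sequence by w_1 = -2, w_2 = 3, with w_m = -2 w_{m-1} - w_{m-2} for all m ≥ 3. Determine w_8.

w_3 = -2*3 - (-2) = -4
w_4 = -2*(-4) - 3 = 5
w_5 = -2*5 - (-4) = -6
w_6 = -2*(-6) - 5 = 7
w_7 = -2*7 - (-6) = -8
w_8 = -2*(-8) - 7 = 9

9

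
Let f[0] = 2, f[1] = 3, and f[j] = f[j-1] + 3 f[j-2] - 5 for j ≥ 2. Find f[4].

15

f[2] = 3 + 3*2 - 5 = 4
f[3] = 4 + 3*3 - 5 = 8
f[4] = 8 + 3*4 - 5 = 15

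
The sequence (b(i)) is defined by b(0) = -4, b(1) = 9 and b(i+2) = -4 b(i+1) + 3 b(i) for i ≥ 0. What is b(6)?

-22008

b(2) = -4*9 + 3*(-4) = -48
b(3) = -4*(-48) + 3*9 = 219
b(4) = -4*219 + 3*(-48) = -1020
b(5) = -4*(-1020) + 3*219 = 4737
b(6) = -4*4737 + 3*(-1020) = -22008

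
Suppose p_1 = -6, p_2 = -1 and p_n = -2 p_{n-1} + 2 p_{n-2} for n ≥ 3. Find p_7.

-408

p_3 = -2(-1) + 2(-6) = -10
p_4 = -2(-10) + 2(-1) = 18
p_5 = -2(18) + 2(-10) = -56
p_6 = -2(-56) + 2(18) = 148
p_7 = -2(148) + 2(-56) = -408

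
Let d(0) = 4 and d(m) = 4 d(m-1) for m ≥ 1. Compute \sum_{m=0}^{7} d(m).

87380

d(1) = 4(4) = 16
d(2) = 4(16) = 64
d(3) = 4(64) = 256
d(4) = 4(256) = 1024
d(5) = 4(1024) = 4096
d(6) = 4(4096) = 16384
d(7) = 4(16384) = 65536
Sum = 4 + 16 + 64 + 256 + 1024 + 4096 + 16384 + 65536 = 87380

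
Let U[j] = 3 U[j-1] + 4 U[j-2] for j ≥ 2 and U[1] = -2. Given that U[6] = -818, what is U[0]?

1

Let U[0] = v.
U[2] = -6 + 4v
U[3] = -26 + 12v
U[4] = -102 + 52v
U[5] = -410 + 204v
U[6] = -1638 + 820v
So -1638 + 820v = -818, giving v = 1.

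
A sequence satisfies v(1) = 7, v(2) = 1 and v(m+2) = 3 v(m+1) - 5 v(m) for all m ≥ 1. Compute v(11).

v(3) = 3*1 - 5*7 = -32
v(4) = 3*(-32) - 5*1 = -101
v(5) = 3*(-101) - 5*(-32) = -143
v(6) = 3*(-143) - 5*(-101) = 76
v(7) = 3*76 - 5*(-143) = 943
v(8) = 3*943 - 5*76 = 2449
v(9) = 3*2449 - 5*943 = 2632
v(10) = 3*2632 - 5*2449 = -4349
v(11) = 3*(-4349) - 5*2632 = -26207

-26207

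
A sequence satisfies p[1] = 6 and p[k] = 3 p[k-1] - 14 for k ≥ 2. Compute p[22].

The fixed point is -14/(1 - 3) = 7, so p[k] - 7 = 3(p[k-1] - 7).
Hence p[k] = -1·3^{k-1} + 7.
p[22] = -1·3^{21} + 7 = -1·10460353203 + 7 = -10460353196.

-10460353196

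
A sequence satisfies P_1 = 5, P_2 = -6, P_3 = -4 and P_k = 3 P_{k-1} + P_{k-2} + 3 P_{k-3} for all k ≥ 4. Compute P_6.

P_4 = 3*(-4) + (-6) + 3*5 = -3
P_5 = 3*(-3) + (-4) + 3*(-6) = -31
P_6 = 3*(-31) + (-3) + 3*(-4) = -108

-108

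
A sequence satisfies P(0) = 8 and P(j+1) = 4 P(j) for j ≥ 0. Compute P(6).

32768

P(1) = 4·8 = 32
P(2) = 4·32 = 128
P(3) = 4·128 = 512
P(4) = 4·512 = 2048
P(5) = 4·2048 = 8192
P(6) = 4·8192 = 32768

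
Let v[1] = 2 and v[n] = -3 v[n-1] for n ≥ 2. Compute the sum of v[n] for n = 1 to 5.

122

v[2] = -3*2 = -6
v[3] = -3*(-6) = 18
v[4] = -3*18 = -54
v[5] = -3*(-54) = 162
Sum = 2 + (-6) + 18 + (-54) + 162 = 122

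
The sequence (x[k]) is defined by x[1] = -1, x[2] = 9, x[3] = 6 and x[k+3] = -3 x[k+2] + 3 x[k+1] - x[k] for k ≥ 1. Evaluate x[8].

x[4] = -3*6 + 3*9 - (-1) = 10
x[5] = -3*10 + 3*6 - 9 = -21
x[6] = -3*(-21) + 3*10 - 6 = 87
x[7] = -3*87 + 3*(-21) - 10 = -334
x[8] = -3*(-334) + 3*87 - (-21) = 1284

1284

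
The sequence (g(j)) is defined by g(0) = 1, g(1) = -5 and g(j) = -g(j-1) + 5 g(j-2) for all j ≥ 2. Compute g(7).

-1985

g(2) = -(-5) + 5·1 = 10
g(3) = -10 + 5·(-5) = -35
g(4) = -(-35) + 5·10 = 85
g(5) = -85 + 5·(-35) = -260
g(6) = -(-260) + 5·85 = 685
g(7) = -685 + 5·(-260) = -1985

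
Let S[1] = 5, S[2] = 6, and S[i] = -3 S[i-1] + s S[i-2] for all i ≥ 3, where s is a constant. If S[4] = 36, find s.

S[3] = -18 + 5s
S[4] = 54 - 9s
So 54 - 9s = 36, giving s = 2.

2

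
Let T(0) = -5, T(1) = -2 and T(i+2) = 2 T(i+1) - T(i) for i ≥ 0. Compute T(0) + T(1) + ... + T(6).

28

T(2) = 2*(-2) - (-5) = 1
T(3) = 2*1 - (-2) = 4
T(4) = 2*4 - 1 = 7
T(5) = 2*7 - 4 = 10
T(6) = 2*10 - 7 = 13
Sum = (-5) + (-2) + 1 + 4 + 7 + 10 + 13 = 28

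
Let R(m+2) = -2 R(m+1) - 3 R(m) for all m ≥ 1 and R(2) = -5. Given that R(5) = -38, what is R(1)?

6

Let R(1) = x.
R(3) = 10 - 3x
R(4) = -5 + 6x
R(5) = -20 - 3x
So -20 - 3x = -38, giving x = 6.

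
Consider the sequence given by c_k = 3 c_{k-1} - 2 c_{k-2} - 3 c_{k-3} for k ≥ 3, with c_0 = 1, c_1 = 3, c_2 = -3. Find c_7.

-207

c_3 = 3(-3) - 2(3) - 3(1) = -18
c_4 = 3(-18) - 2(-3) - 3(3) = -57
c_5 = 3(-57) - 2(-18) - 3(-3) = -126
c_6 = 3(-126) - 2(-57) - 3(-18) = -210
c_7 = 3(-210) - 2(-126) - 3(-57) = -207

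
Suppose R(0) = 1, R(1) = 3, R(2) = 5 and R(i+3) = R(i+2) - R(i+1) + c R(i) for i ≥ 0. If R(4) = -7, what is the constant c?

-1

R(3) = 2 + c
R(4) = -3 + 4c
So -3 + 4c = -7, giving c = -1.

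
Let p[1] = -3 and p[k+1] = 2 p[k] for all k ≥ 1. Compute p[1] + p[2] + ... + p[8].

p[2] = 2(-3) = -6
p[3] = 2(-6) = -12
p[4] = 2(-12) = -24
p[5] = 2(-24) = -48
p[6] = 2(-48) = -96
p[7] = 2(-96) = -192
p[8] = 2(-192) = -384
Sum = (-3) + (-6) + (-12) + (-24) + (-48) + (-96) + (-192) + (-384) = -765

-765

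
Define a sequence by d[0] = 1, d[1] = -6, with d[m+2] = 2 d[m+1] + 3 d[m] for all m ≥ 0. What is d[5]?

-306

d[2] = 2·(-6) + 3·1 = -9
d[3] = 2·(-9) + 3·(-6) = -36
d[4] = 2·(-36) + 3·(-9) = -99
d[5] = 2·(-99) + 3·(-36) = -306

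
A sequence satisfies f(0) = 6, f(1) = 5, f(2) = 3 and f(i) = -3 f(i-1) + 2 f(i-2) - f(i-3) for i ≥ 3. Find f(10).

38091

f(3) = -3·3 + 2·5 - 6 = -5
f(4) = -3·(-5) + 2·3 - 5 = 16
f(5) = -3·16 + 2·(-5) - 3 = -61
f(6) = -3·(-61) + 2·16 - (-5) = 220
f(7) = -3·220 + 2·(-61) - 16 = -798
f(8) = -3·(-798) + 2·220 - (-61) = 2895
f(9) = -3·2895 + 2·(-798) - 220 = -10501
f(10) = -3·(-10501) + 2·2895 - (-798) = 38091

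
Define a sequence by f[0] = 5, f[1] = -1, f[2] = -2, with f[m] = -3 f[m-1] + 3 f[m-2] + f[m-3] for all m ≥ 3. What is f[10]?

-83386

f[3] = -3·(-2) + 3·(-1) + 5 = 8
f[4] = -3·8 + 3·(-2) + (-1) = -31
f[5] = -3·(-31) + 3·8 + (-2) = 115
f[6] = -3·115 + 3·(-31) + 8 = -430
f[7] = -3·(-430) + 3·115 + (-31) = 1604
f[8] = -3·1604 + 3·(-430) + 115 = -5987
f[9] = -3·(-5987) + 3·1604 + (-430) = 22343
f[10] = -3·22343 + 3·(-5987) + 1604 = -83386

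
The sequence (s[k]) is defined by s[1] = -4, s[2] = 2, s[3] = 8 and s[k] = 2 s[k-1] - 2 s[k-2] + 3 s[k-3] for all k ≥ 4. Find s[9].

s[4] = 2(8) - 2(2) + 3(-4) = 0
s[5] = 2(0) - 2(8) + 3(2) = -10
s[6] = 2(-10) - 2(0) + 3(8) = 4
s[7] = 2(4) - 2(-10) + 3(0) = 28
s[8] = 2(28) - 2(4) + 3(-10) = 18
s[9] = 2(18) - 2(28) + 3(4) = -8

-8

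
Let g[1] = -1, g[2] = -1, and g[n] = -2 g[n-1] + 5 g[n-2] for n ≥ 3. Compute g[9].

g[3] = -2(-1) + 5(-1) = -3
g[4] = -2(-3) + 5(-1) = 1
g[5] = -2(1) + 5(-3) = -17
g[6] = -2(-17) + 5(1) = 39
g[7] = -2(39) + 5(-17) = -163
g[8] = -2(-163) + 5(39) = 521
g[9] = -2(521) + 5(-163) = -1857

-1857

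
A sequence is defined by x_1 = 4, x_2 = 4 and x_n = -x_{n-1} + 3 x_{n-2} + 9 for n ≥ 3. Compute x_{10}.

-1868

x_3 = -4 + 3*4 + 9 = 17
x_4 = -17 + 3*4 + 9 = 4
x_5 = -4 + 3*17 + 9 = 56
x_6 = -56 + 3*4 + 9 = -35
x_7 = -(-35) + 3*56 + 9 = 212
x_8 = -212 + 3*(-35) + 9 = -308
x_9 = -(-308) + 3*212 + 9 = 953
x_{10} = -953 + 3*(-308) + 9 = -1868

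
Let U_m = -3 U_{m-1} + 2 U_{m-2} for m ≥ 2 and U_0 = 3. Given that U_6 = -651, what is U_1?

3

Let U_1 = x.
U_2 = 6 - 3x
U_3 = -18 + 11x
U_4 = 66 - 39x
U_5 = -234 + 139x
U_6 = 834 - 495x
So 834 - 495x = -651, giving x = 3.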